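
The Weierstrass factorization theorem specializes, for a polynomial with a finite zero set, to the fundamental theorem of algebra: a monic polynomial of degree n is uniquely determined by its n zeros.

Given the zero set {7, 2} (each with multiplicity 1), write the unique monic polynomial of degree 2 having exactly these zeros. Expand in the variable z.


The polynomial is p(z) = ∏_{α ∈ S} (z − α), where S = {7, 2}.
Expanding the product yields: p(z) = z^2 -9·z + 14.
The resulting polynomial has degree 2 and real coefficients as required.

p(z) = z^2 -9·z + 14.


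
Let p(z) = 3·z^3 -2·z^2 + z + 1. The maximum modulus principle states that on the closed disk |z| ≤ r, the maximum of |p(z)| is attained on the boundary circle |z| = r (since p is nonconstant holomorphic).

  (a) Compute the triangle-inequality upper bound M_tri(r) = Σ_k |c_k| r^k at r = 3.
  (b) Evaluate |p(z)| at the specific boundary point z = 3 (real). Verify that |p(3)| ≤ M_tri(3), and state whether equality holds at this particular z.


Coefficients: c_0 = 1, c_1 = 1, c_2 = -2, c_3 = 3. Radius r = 3.
Part (a). Triangle bound: M_tri(r) = Σ_k |c_k| r^k
  = |1|·3^0 + |1|·3^1 + |-2|·3^2 + |3|·3^3
  = 1 + 3 + 18 + 81 = 103.
This bounds M(r) := max_{|z|=r} |p(z)| from above; equality holds iff all terms c_k z^k can be made to align in phase at a single z on |z|=r.
Part (b). At z = 3 (real, on the circle |z| = r):
  p(3) = (1)·3^0 + (1)·3^1 + (-2)·3^2 + (3)·3^3 = 67.
  |p(3)| = 67.
Check: |p(3)| = 67 ≤ 103 = M_tri(3). ✓ Equality does not hold at z = 3 (the coefficients have mixed signs, so the terms do not all align in phase there).

M_tri(3) = 103; |p(3)| = 67; equality at z=3: no.


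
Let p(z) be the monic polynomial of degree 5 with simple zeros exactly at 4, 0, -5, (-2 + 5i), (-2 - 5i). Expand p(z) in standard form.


The polynomial is p(z) = ∏_{α ∈ S} (z − α), where S = {4, 0, -5, (-2 + 5i), (-2 - 5i)}.
Expanding the product yields: p(z) = z^5 + 5·z^4 + 13·z^3 -51·z^2 -580·z.
Note conjugate pairs combine to real quadratics: (z − (-2+5i))(z − (-2−5i)) = z² + 4z + 29.
The resulting polynomial has degree 5 and real coefficients as required.

p(z) = z^5 + 5·z^4 + 13·z^3 -51·z^2 -580·z.


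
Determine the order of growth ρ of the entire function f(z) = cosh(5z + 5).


cosh(w) is a linear combination of e^{iw} and e^{−iw} (or e^w, e^{−w} in the hyperbolic case), so |cosh(w)| ≤ e^{|w|}. With w = 5z + 5, |w| ≤ 5|z| + 5 = 5r + 5 on |z| = r, giving M(r) ≤ e^{5r + 5}, so ρ ≤ 1. On a suitable ray (z = it for sin/cos; z = t for sinh/cosh, t real → ∞), |cosh(5z + 5)| grows like e^{5|t|}/2, so ρ ≥ 1. Hence ρ = 1.
Therefore ρ = 1.

Order ρ = 1.


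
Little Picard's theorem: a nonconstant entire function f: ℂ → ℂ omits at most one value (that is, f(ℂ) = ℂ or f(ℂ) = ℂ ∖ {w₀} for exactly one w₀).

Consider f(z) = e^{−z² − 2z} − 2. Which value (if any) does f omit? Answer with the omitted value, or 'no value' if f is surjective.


Little Picard bounds the complement of f(ℂ) to at most one point.
The exponent g(z) = −z² − 2z is a nonconstant polynomial, hence surjective onto ℂ. So e^{g(z)} takes every value in {e^w : w ∈ ℂ} = ℂ ∖ {0}. Adding -2 shifts the range to ℂ ∖ {-2}. f omits exactly -2.

Omitted value: -2.


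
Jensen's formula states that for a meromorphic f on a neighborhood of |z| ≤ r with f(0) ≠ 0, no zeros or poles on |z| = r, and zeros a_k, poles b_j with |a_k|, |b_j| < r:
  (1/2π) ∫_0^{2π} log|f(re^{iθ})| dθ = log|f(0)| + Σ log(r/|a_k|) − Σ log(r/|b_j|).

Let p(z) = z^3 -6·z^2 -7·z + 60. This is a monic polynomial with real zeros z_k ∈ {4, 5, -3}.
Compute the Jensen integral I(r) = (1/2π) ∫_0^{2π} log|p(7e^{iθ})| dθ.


Zeros: -3, 4, 5; r = 7.
Inside |z| < r: -3, 4, 5. Outside (|z| ≥ r): ∅.
p(0) = 60, so log|p(0)| = log(60) = 4.0943.
Apply Jensen: I(r) = log|p(0)| + Σ_k log(r/|z_k|), summed over zeros inside |z| < r.
  log(r/|z_k|) for z_k = 4: log(7/4) = 0.5596
  log(r/|z_k|) for z_k = 5: log(7/5) = 0.3365
  log(r/|z_k|) for z_k = -3: log(7/3) = 0.8473
Sum over inside zeros: 1.7434.
I(r) = log|p(0)| + (inside sum) = 4.0943 + 1.7434 = 5.8377.
Closed form (all zeros inside, monic): I(r) = n·log(r) = 3·log(7) = 5.8377. ✓

I(r) ≈ 5.8377.


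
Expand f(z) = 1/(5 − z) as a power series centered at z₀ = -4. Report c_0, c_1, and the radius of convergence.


Let w = z − z₀, so z = z₀ + w.
Then 5 − z = 5 − (z₀ + w) = (5 − z₀) − w = 9 − w.
f(z) = 1/(9 − w) = (1/(9)) · 1/(1 − w/(9)) = Σ_{n≥0} w^n / (9)^(n+1).
So c_n = 1/(9)^(n+1):
  c_0 = 1/(9)^1 = 1/9.
  c_1 = 1/(9)^2 = 1/81.
The series is valid for |w/d| < 1, i.e. |z − z₀| < |d|.
Radius of convergence: R = |5 − z₀| = |9| = 9 (distance from z₀ to the singularity z = 5).

c_0 = 1/9, c_1 = 1/81; R = 9.


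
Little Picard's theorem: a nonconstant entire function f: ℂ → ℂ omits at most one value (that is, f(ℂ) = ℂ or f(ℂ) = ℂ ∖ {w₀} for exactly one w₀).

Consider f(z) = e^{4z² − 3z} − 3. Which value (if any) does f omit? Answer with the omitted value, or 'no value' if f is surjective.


Little Picard bounds the complement of f(ℂ) to at most one point.
The exponent g(z) = 4z² − 3z is a nonconstant polynomial, hence surjective onto ℂ. So e^{g(z)} takes every value in {e^w : w ∈ ℂ} = ℂ ∖ {0}. Adding -3 shifts the range to ℂ ∖ {-3}. f omits exactly -3.

Omitted value: -3.


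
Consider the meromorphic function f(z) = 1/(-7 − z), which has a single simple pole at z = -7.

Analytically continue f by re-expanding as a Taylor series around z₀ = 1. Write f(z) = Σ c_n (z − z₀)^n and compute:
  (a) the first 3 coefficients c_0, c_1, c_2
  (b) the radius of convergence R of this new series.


Let w = z − z₀, so z = z₀ + w.
Then -7 − z = -7 − (z₀ + w) = (-7 − z₀) − w = -8 − w.
f(z) = 1/(-8 − w) = (1/(-8)) · 1/(1 − w/(-8)) = Σ_{n≥0} w^n / (-8)^(n+1).
So c_n = 1/(-8)^(n+1):
  c_0 = 1/(-8)^1 = -1/8.
  c_1 = 1/(-8)^2 = 1/64.
  c_2 = 1/(-8)^3 = -1/512.
The series is valid for |w/d| < 1, i.e. |z − z₀| < |d|.
Radius of convergence: R = |-7 − z₀| = |-8| = 8 (distance from z₀ to the singularity z = -7).

c_0 = -1/8, c_1 = 1/64, c_2 = -1/512; R = 8.


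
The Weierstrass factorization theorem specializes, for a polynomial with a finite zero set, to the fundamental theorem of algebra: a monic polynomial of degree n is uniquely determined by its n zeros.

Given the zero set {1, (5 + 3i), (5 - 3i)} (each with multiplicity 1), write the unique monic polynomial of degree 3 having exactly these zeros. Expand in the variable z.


The polynomial is p(z) = ∏_{α ∈ S} (z − α), where S = {1, (5 + 3i), (5 - 3i)}.
Expanding the product yields: p(z) = z^3 -11·z^2 + 44·z -34.
Note conjugate pairs combine to real quadratics: (z − (5+3i))(z − (5−3i)) = z² − 10z + 34.
The resulting polynomial has degree 3 and real coefficients as required.

p(z) = z^3 -11·z^2 + 44·z -34.


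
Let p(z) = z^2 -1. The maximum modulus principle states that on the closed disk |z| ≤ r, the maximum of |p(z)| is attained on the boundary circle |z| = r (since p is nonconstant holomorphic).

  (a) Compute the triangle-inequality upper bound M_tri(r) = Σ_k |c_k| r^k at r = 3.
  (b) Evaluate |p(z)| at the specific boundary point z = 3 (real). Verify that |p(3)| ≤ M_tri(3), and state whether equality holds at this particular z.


Coefficients: c_0 = -1, c_1 = 0, c_2 = 1. Radius r = 3.
Part (a). Triangle bound: M_tri(r) = Σ_k |c_k| r^k
  = |-1|·3^0 + |0|·3^1 + |1|·3^2
  = 1 + 0 + 9 = 10.
This bounds M(r) := max_{|z|=r} |p(z)| from above; equality holds iff all terms c_k z^k can be made to align in phase at a single z on |z|=r.
Part (b). At z = 3 (real, on the circle |z| = r):
  p(3) = (-1)·3^0 + (0)·3^1 + (1)·3^2 = 8.
  |p(3)| = 8.
Check: |p(3)| = 8 ≤ 10 = M_tri(3). ✓ Equality does not hold at z = 3 (the coefficients have mixed signs, so the terms do not all align in phase there).

M_tri(3) = 10; |p(3)| = 8; equality at z=3: no.


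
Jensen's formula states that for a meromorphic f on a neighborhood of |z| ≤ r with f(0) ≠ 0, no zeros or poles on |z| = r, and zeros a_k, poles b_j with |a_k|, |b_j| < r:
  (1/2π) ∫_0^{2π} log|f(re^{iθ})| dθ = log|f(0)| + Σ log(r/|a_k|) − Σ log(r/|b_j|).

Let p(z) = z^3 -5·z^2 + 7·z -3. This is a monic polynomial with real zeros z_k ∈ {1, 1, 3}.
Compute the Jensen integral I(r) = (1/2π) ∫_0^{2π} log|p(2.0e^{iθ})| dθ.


Zeros: 1, 1, 3; r = 2.0.
Inside |z| < r: 1, 1. Outside (|z| ≥ r): 3.
p(0) = -3, so log|p(0)| = log(3) = 1.0986.
Apply Jensen: I(r) = log|p(0)| + Σ_k log(r/|z_k|), summed over zeros inside |z| < r.
  log(r/|z_k|) for z_k = 1: log(2.0/1) = 0.6931
  log(r/|z_k|) for z_k = 1: log(2.0/1) = 0.6931
  Outside zeros (3) contribute nothing to the Jensen sum.
Sum over inside zeros: 1.3863.
I(r) = log|p(0)| + (inside sum) = 1.0986 + 1.3863 = 2.4849.
Note: since some zeros are outside |z| ≤ r, the simplified n·log(r) form does NOT apply — only the inside zeros contribute.

I(r) ≈ 2.4849.


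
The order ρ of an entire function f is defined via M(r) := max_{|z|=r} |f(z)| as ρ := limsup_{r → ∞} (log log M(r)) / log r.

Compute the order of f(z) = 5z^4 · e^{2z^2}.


M(r) = max_{|z|=r} |5|·|z|^4·|e^{2z^2}| = 5·r^4 · e^{2r^2} (the factors attain their maxima compatibly on |z|=r). Then log M(r) = log 5 + 4·log r + 2r^2, dominated by the last term, so log log M(r) ~ 2·log r. The polynomial factor 5z^4 contributes only a log r term and does not affect the order. ρ = 2.
Therefore ρ = 2.

Order ρ = 2.


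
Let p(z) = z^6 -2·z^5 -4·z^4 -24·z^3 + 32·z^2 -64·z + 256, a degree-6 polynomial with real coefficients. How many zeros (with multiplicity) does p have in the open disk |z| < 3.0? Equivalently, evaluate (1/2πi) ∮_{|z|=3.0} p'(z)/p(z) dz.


The zeros of p are: (-2 + 2i), (-2 - 2i), (0 + 2i), (0 - 2i), 4, 2.
Their magnitudes are: 2.828, 2.828, 2, 2, 4, 2.
Zeros with |z| < R = 3.0: (-2 + 2i), (-2 - 2i), (0 + 2i), (0 - 2i), 2.
Count = 5.
By the argument principle, (1/2πi) ∮_{|z|=R} p'(z)/p(z) dz equals exactly this count.

Number of zeros inside |z| < 3.0: 5.


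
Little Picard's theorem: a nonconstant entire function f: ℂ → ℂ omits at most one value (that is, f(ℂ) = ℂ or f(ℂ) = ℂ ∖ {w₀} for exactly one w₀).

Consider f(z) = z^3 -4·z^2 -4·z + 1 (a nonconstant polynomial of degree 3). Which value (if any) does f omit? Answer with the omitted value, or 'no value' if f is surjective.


Little Picard bounds the complement of f(ℂ) to at most one point.
For every w ∈ ℂ, the equation p(z) − w = 0 is a nonconstant polynomial in z and hence has at least one root by the fundamental theorem of algebra. So p is surjective onto ℂ, omitting no value.

Omitted value: no value.


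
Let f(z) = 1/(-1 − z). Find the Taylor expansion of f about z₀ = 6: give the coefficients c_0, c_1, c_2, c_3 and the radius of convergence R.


Let w = z − z₀, so z = z₀ + w.
Then -1 − z = -1 − (z₀ + w) = (-1 − z₀) − w = -7 − w.
f(z) = 1/(-7 − w) = (1/(-7)) · 1/(1 − w/(-7)) = Σ_{n≥0} w^n / (-7)^(n+1).
So c_n = 1/(-7)^(n+1):
  c_0 = 1/(-7)^1 = -1/7.
  c_1 = 1/(-7)^2 = 1/49.
  c_2 = 1/(-7)^3 = -1/343.
  c_3 = 1/(-7)^4 = 1/2401.
The series is valid for |w/d| < 1, i.e. |z − z₀| < |d|.
Radius of convergence: R = |-1 − z₀| = |-7| = 7 (distance from z₀ to the singularity z = -1).

c_0 = -1/7, c_1 = 1/49, c_2 = -1/343, c_3 = 1/2401; R = 7.


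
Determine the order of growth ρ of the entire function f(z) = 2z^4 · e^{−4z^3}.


M(r) = max_{|z|=r} |2|·|z|^4·|e^{−4z^3}| = 2·r^4 · e^{4r^3} (the factors attain their maxima compatibly on |z|=r). Then log M(r) = log 2 + 4·log r + 4r^3, dominated by the last term, so log log M(r) ~ 3·log r. The polynomial factor 2z^4 contributes only a log r term and does not affect the order. ρ = 3.
Therefore ρ = 3.

Order ρ = 3.


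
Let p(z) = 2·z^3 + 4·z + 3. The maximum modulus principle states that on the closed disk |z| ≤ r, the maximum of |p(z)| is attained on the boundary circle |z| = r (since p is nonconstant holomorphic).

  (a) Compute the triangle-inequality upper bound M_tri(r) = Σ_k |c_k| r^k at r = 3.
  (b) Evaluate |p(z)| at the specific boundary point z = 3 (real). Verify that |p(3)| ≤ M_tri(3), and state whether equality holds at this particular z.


Coefficients: c_0 = 3, c_1 = 4, c_2 = 0, c_3 = 2. Radius r = 3.
Part (a). Triangle bound: M_tri(r) = Σ_k |c_k| r^k
  = |3|·3^0 + |4|·3^1 + |0|·3^2 + |2|·3^3
  = 3 + 12 + 0 + 54 = 69.
This bounds M(r) := max_{|z|=r} |p(z)| from above; equality holds iff all terms c_k z^k can be made to align in phase at a single z on |z|=r.
Part (b). At z = 3 (real, on the circle |z| = r):
  p(3) = (3)·3^0 + (4)·3^1 + (0)·3^2 + (2)·3^3 = 69.
  |p(3)| = 69.
Since all nonzero coefficients share the same sign, |p(3)| = 69 = M_tri(3); the triangle bound is attained at z = 3, so in fact M(r) = 69.

M_tri(3) = 69; |p(3)| = 69; equality at z=3: yes.


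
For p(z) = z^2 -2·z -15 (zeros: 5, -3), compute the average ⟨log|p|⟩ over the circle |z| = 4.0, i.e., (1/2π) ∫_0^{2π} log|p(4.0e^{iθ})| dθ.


Zeros: -3, 5; r = 4.0.
Inside |z| < r: -3. Outside (|z| ≥ r): 5.
p(0) = -15, so log|p(0)| = log(15) = 2.7081.
Apply Jensen: I(r) = log|p(0)| + Σ_k log(r/|z_k|), summed over zeros inside |z| < r.
  log(r/|z_k|) for z_k = -3: log(4.0/3) = 0.2877
  Outside zeros (5) contribute nothing to the Jensen sum.
Sum over inside zeros: 0.2877.
I(r) = log|p(0)| + (inside sum) = 2.7081 + 0.2877 = 2.9957.
Note: since some zeros are outside |z| ≤ r, the simplified n·log(r) form does NOT apply — only the inside zeros contribute.

I(r) ≈ 2.9957.


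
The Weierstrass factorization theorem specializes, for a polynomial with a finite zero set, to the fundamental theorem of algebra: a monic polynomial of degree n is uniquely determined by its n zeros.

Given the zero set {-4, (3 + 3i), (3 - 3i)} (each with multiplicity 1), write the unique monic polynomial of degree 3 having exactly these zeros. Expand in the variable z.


The polynomial is p(z) = ∏_{α ∈ S} (z − α), where S = {-4, (3 + 3i), (3 - 3i)}.
Expanding the product yields: p(z) = z^3 -2·z^2 -6·z + 72.
Note conjugate pairs combine to real quadratics: (z − (3+3i))(z − (3−3i)) = z² − 6z + 18.
The resulting polynomial has degree 3 and real coefficients as required.

p(z) = z^3 -2·z^2 -6·z + 72.


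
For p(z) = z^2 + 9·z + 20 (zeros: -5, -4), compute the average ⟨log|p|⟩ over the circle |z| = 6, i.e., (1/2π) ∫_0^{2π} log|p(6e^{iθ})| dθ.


Zeros: -5, -4; r = 6.
Inside |z| < r: -5, -4. Outside (|z| ≥ r): ∅.
p(0) = 20, so log|p(0)| = log(20) = 2.9957.
Apply Jensen: I(r) = log|p(0)| + Σ_k log(r/|z_k|), summed over zeros inside |z| < r.
  log(r/|z_k|) for z_k = -5: log(6/5) = 0.1823
  log(r/|z_k|) for z_k = -4: log(6/4) = 0.4055
Sum over inside zeros: 0.5878.
I(r) = log|p(0)| + (inside sum) = 2.9957 + 0.5878 = 3.5835.
Closed form (all zeros inside, monic): I(r) = n·log(r) = 2·log(6) = 3.5835. ✓

I(r) ≈ 3.5835.


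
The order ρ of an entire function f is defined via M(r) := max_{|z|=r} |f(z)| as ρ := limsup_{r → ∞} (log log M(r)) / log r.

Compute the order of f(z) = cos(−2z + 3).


cos(w) is a linear combination of e^{iw} and e^{−iw} (or e^w, e^{−w} in the hyperbolic case), so |cos(w)| ≤ e^{|w|}. With w = −2z + 3, |w| ≤ 2|z| + 3 = 2r + 3 on |z| = r, giving M(r) ≤ e^{2r + 3}, so ρ ≤ 1. On a suitable ray (z = it for sin/cos; z = t for sinh/cosh, t real → ∞), |cos(−2z + 3)| grows like e^{2|t|}/2, so ρ ≥ 1. Hence ρ = 1.
Therefore ρ = 1.

Order ρ = 1.


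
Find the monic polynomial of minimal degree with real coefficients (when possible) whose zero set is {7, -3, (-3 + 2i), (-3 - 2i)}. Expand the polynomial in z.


The polynomial is p(z) = ∏_{α ∈ S} (z − α), where S = {7, -3, (-3 + 2i), (-3 - 2i)}.
Expanding the product yields: p(z) = z^4 + 2·z^3 -32·z^2 -178·z -273.
Note conjugate pairs combine to real quadratics: (z − (-3+2i))(z − (-3−2i)) = z² + 6z + 13.
The resulting polynomial has degree 4 and real coefficients as required.

p(z) = z^4 + 2·z^3 -32·z^2 -178·z -273.


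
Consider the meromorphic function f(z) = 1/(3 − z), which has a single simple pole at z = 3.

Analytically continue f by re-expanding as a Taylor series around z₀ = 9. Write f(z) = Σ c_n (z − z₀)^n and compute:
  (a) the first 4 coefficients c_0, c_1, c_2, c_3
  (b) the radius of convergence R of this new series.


Let w = z − z₀, so z = z₀ + w.
Then 3 − z = 3 − (z₀ + w) = (3 − z₀) − w = -6 − w.
f(z) = 1/(-6 − w) = (1/(-6)) · 1/(1 − w/(-6)) = Σ_{n≥0} w^n / (-6)^(n+1).
So c_n = 1/(-6)^(n+1):
  c_0 = 1/(-6)^1 = -1/6.
  c_1 = 1/(-6)^2 = 1/36.
  c_2 = 1/(-6)^3 = -1/216.
  c_3 = 1/(-6)^4 = 1/1296.
The series is valid for |w/d| < 1, i.e. |z − z₀| < |d|.
Radius of convergence: R = |3 − z₀| = |-6| = 6 (distance from z₀ to the singularity z = 3).

c_0 = -1/6, c_1 = 1/36, c_2 = -1/216, c_3 = 1/1296; R = 6.


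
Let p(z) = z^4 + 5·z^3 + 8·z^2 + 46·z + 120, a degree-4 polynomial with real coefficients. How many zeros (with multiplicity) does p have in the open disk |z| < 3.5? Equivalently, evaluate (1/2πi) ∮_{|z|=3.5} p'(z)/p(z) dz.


The zeros of p are: -4, -3, (1 + 3i), (1 - 3i).
Their magnitudes are: 4, 3, 3.162, 3.162.
Zeros with |z| < R = 3.5: -3, (1 + 3i), (1 - 3i).
Count = 3.
By the argument principle, (1/2πi) ∮_{|z|=R} p'(z)/p(z) dz equals exactly this count.

Number of zeros inside |z| < 3.5: 3.


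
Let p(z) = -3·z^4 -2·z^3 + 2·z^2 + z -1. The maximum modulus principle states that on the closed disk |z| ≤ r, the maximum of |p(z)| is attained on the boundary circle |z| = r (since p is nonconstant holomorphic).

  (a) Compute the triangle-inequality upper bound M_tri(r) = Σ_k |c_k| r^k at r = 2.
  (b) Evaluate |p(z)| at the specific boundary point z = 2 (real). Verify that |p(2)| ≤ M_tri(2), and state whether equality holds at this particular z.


Coefficients: c_0 = -1, c_1 = 1, c_2 = 2, c_3 = -2, c_4 = -3. Radius r = 2.
Part (a). Triangle bound: M_tri(r) = Σ_k |c_k| r^k
  = |-1|·2^0 + |1|·2^1 + |2|·2^2 + |-2|·2^3 + |-3|·2^4
  = 1 + 2 + 8 + 16 + 48 = 75.
This bounds M(r) := max_{|z|=r} |p(z)| from above; equality holds iff all terms c_k z^k can be made to align in phase at a single z on |z|=r.
Part (b). At z = 2 (real, on the circle |z| = r):
  p(2) = (-1)·2^0 + (1)·2^1 + (2)·2^2 + (-2)·2^3 + (-3)·2^4 = -55.
  |p(2)| = 55.
Check: |p(2)| = 55 ≤ 75 = M_tri(2). ✓ Equality does not hold at z = 2 (the coefficients have mixed signs, so the terms do not all align in phase there).

M_tri(2) = 75; |p(2)| = 55; equality at z=2: no.


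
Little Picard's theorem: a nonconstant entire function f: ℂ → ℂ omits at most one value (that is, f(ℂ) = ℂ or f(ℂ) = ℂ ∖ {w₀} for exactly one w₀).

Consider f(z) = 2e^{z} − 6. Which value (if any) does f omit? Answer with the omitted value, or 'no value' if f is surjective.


Little Picard bounds the complement of f(ℂ) to at most one point.
e^{z} is never zero on ℂ, so 2·e^{z} takes every value in ℂ ∖ {0}. Adding -6 shifts the range to ℂ ∖ {-6}. Thus f omits exactly the value -6.

Omitted value: -6.


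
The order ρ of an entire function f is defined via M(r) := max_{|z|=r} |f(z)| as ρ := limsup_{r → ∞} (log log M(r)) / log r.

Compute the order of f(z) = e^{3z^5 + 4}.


|e^{3z^5 + 4}| = e^{Re(3·z^5) + 4} ≤ e^{3|z|^5 + 4} = e^{3r^5 + 4} on |z| = r, so ρ ≤ 5. Choosing z on |z|=r so that 3·z^5 is real positive (always possible by picking arg z appropriately) gives |f(z)| = e^{3r^5 + 4}, matching the bound. The additive constant 4 does not affect log log M(r) ~ 5·log r. Hence ρ = 5.
Therefore ρ = 5.

Order ρ = 5.


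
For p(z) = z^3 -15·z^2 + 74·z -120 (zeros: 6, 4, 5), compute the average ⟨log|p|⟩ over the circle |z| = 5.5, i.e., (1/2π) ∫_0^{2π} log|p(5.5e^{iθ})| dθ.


Zeros: 4, 5, 6; r = 5.5.
Inside |z| < r: 4, 5. Outside (|z| ≥ r): 6.
p(0) = -120, so log|p(0)| = log(120) = 4.7875.
Apply Jensen: I(r) = log|p(0)| + Σ_k log(r/|z_k|), summed over zeros inside |z| < r.
  log(r/|z_k|) for z_k = 4: log(5.5/4) = 0.3185
  log(r/|z_k|) for z_k = 5: log(5.5/5) = 0.0953
  Outside zeros (6) contribute nothing to the Jensen sum.
Sum over inside zeros: 0.4138.
I(r) = log|p(0)| + (inside sum) = 4.7875 + 0.4138 = 5.2013.
Note: since some zeros are outside |z| ≤ r, the simplified n·log(r) form does NOT apply — only the inside zeros contribute.

I(r) ≈ 5.2013.


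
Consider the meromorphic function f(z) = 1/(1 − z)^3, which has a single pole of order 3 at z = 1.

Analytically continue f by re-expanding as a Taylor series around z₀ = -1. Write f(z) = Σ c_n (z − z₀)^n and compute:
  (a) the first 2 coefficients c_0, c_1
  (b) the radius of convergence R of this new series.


Let w = z − z₀, so z = z₀ + w.
Then 1 − z = 1 − (z₀ + w) = (1 − z₀) − w = 2 − w.
f(z) = 1/(2 − w)^3 = (1/(2)^3) · (1 − w/(2))^{−3}.
By the binomial series (1−u)^{−3} = Σ_{n≥0} C(n+2, 2) u^n for |u|<1, with u = w/(2):
  c_n = C(n+2, 2) / (2)^(n+3).
  c_0 = 1/(2)^3 = 1/8.
  c_1 = 3/(2)^4 = 3/16.
The series is valid for |w/d| < 1, i.e. |z − z₀| < |d|.
Radius of convergence: R = |1 − z₀| = |2| = 2 (distance from z₀ to the singularity z = 1).

c_0 = 1/8, c_1 = 3/16; R = 2.


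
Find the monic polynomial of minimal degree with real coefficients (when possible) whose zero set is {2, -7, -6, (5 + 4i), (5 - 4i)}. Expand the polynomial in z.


The polynomial is p(z) = ∏_{α ∈ S} (z − α), where S = {2, -7, -6, (5 + 4i), (5 - 4i)}.
Expanding the product yields: p(z) = z^5 + z^4 -53·z^3 + 207·z^2 + 1496·z -3444.
Note conjugate pairs combine to real quadratics: (z − (5+4i))(z − (5−4i)) = z² − 10z + 41.
The resulting polynomial has degree 5 and real coefficients as required.

p(z) = z^5 + z^4 -53·z^3 + 207·z^2 + 1496·z -3444.


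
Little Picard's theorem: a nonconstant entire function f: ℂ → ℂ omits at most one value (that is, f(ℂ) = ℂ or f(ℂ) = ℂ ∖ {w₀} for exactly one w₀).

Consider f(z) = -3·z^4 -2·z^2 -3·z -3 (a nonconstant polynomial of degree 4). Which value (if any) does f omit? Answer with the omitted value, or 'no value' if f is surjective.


Little Picard bounds the complement of f(ℂ) to at most one point.
For every w ∈ ℂ, the equation p(z) − w = 0 is a nonconstant polynomial in z and hence has at least one root by the fundamental theorem of algebra. So p is surjective onto ℂ, omitting no value.

Omitted value: no value.


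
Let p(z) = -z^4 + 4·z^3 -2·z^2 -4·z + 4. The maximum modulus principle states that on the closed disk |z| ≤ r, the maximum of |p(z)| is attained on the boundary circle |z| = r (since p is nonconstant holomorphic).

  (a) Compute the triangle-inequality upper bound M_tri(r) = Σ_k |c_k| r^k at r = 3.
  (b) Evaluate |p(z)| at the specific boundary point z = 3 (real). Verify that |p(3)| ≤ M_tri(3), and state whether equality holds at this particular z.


Coefficients: c_0 = 4, c_1 = -4, c_2 = -2, c_3 = 4, c_4 = -1. Radius r = 3.
Part (a). Triangle bound: M_tri(r) = Σ_k |c_k| r^k
  = |4|·3^0 + |-4|·3^1 + |-2|·3^2 + |4|·3^3 + |-1|·3^4
  = 4 + 12 + 18 + 108 + 81 = 223.
This bounds M(r) := max_{|z|=r} |p(z)| from above; equality holds iff all terms c_k z^k can be made to align in phase at a single z on |z|=r.
Part (b). At z = 3 (real, on the circle |z| = r):
  p(3) = (4)·3^0 + (-4)·3^1 + (-2)·3^2 + (4)·3^3 + (-1)·3^4 = 1.
  |p(3)| = 1.
Check: |p(3)| = 1 ≤ 223 = M_tri(3). ✓ Equality does not hold at z = 3 (the coefficients have mixed signs, so the terms do not all align in phase there).

M_tri(3) = 223; |p(3)| = 1; equality at z=3: no.


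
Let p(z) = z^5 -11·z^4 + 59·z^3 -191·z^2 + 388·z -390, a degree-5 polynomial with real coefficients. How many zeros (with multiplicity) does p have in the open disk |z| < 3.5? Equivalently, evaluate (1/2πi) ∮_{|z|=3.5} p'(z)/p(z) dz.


The zeros of p are: 3, (3 + 2i), (3 - 2i), (1 + 3i), (1 - 3i).
Their magnitudes are: 3, 3.606, 3.606, 3.162, 3.162.
Zeros with |z| < R = 3.5: 3, (1 + 3i), (1 - 3i).
Count = 3.
By the argument principle, (1/2πi) ∮_{|z|=R} p'(z)/p(z) dz equals exactly this count.

Number of zeros inside |z| < 3.5: 3.


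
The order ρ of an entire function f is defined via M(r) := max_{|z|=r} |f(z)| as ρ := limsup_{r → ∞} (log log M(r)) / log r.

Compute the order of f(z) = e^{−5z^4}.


|e^{−5z^4}| = e^{Re(-5·z^4) + 0} ≤ e^{5|z|^4 + 0} = e^{5r^4 + 0} on |z| = r, so ρ ≤ 4. Choosing z on |z|=r so that -5·z^4 is real positive (always possible by picking arg z appropriately) gives |f(z)| = e^{5r^4 + 0}, matching the bound. The additive constant 0 does not affect log log M(r) ~ 4·log r. Hence ρ = 4.
Therefore ρ = 4.

Order ρ = 4.


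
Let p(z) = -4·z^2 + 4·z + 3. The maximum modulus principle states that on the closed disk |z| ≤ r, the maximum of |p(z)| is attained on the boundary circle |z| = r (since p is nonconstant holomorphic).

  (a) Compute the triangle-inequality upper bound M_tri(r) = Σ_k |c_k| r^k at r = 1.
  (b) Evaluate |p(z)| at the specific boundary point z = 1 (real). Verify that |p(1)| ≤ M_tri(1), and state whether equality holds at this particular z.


Coefficients: c_0 = 3, c_1 = 4, c_2 = -4. Radius r = 1.
Part (a). Triangle bound: M_tri(r) = Σ_k |c_k| r^k
  = |3|·1^0 + |4|·1^1 + |-4|·1^2
  = 3 + 4 + 4 = 11.
This bounds M(r) := max_{|z|=r} |p(z)| from above; equality holds iff all terms c_k z^k can be made to align in phase at a single z on |z|=r.
Part (b). At z = 1 (real, on the circle |z| = r):
  p(1) = (3)·1^0 + (4)·1^1 + (-4)·1^2 = 3.
  |p(1)| = 3.
Check: |p(1)| = 3 ≤ 11 = M_tri(1). ✓ Equality does not hold at z = 1 (the coefficients have mixed signs, so the terms do not all align in phase there).

M_tri(1) = 11; |p(1)| = 3; equality at z=1: no.


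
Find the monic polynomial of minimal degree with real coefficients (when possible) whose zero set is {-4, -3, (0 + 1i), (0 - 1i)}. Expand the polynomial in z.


The polynomial is p(z) = ∏_{α ∈ S} (z − α), where S = {-4, -3, (0 + 1i), (0 - 1i)}.
Expanding the product yields: p(z) = z^4 + 7·z^3 + 13·z^2 + 7·z + 12.
Note conjugate pairs combine to real quadratics: (z − (0+1i))(z − (0−1i)) = z² + 1.
The resulting polynomial has degree 4 and real coefficients as required.

p(z) = z^4 + 7·z^3 + 13·z^2 + 7·z + 12.


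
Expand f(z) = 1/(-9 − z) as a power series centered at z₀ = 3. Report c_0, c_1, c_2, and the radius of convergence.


Let w = z − z₀, so z = z₀ + w.
Then -9 − z = -9 − (z₀ + w) = (-9 − z₀) − w = -12 − w.
f(z) = 1/(-12 − w) = (1/(-12)) · 1/(1 − w/(-12)) = Σ_{n≥0} w^n / (-12)^(n+1).
So c_n = 1/(-12)^(n+1):
  c_0 = 1/(-12)^1 = -1/12.
  c_1 = 1/(-12)^2 = 1/144.
  c_2 = 1/(-12)^3 = -1/1728.
The series is valid for |w/d| < 1, i.e. |z − z₀| < |d|.
Radius of convergence: R = |-9 − z₀| = |-12| = 12 (distance from z₀ to the singularity z = -9).

c_0 = -1/12, c_1 = 1/144, c_2 = -1/1728; R = 12.


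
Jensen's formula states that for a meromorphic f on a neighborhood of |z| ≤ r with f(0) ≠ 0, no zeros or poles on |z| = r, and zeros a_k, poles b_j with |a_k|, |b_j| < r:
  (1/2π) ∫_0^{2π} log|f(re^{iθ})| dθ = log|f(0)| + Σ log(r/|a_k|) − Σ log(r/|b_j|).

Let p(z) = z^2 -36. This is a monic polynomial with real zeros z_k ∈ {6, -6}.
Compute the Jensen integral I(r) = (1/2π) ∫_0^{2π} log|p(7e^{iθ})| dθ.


Zeros: -6, 6; r = 7.
Inside |z| < r: -6, 6. Outside (|z| ≥ r): ∅.
p(0) = -36, so log|p(0)| = log(36) = 3.5835.
Apply Jensen: I(r) = log|p(0)| + Σ_k log(r/|z_k|), summed over zeros inside |z| < r.
  log(r/|z_k|) for z_k = 6: log(7/6) = 0.1542
  log(r/|z_k|) for z_k = -6: log(7/6) = 0.1542
Sum over inside zeros: 0.3083.
I(r) = log|p(0)| + (inside sum) = 3.5835 + 0.3083 = 3.8918.
Closed form (all zeros inside, monic): I(r) = n·log(r) = 2·log(7) = 3.8918. ✓

I(r) ≈ 3.8918.


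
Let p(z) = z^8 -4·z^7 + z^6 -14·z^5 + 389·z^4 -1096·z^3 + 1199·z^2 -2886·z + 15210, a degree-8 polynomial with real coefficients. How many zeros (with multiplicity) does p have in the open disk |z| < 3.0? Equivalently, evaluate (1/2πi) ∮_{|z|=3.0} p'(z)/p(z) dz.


The zeros of p are: (-3 + 3i), (-3 - 3i), (-1 + 2i), (-1 - 2i), (3 + 2i), (3 - 2i), (3 + 2i), (3 - 2i).
Their magnitudes are: 4.243, 4.243, 2.236, 2.236, 3.606, 3.606, 3.606, 3.606.
Zeros with |z| < R = 3.0: (-1 + 2i), (-1 - 2i).
Count = 2.
By the argument principle, (1/2πi) ∮_{|z|=R} p'(z)/p(z) dz equals exactly this count.

Number of zeros inside |z| < 3.0: 2.


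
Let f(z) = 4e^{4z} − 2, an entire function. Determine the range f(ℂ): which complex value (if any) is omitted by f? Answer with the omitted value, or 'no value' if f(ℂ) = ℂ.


Little Picard bounds the complement of f(ℂ) to at most one point.
e^{4z} is never zero on ℂ, so 4·e^{4z} takes every value in ℂ ∖ {0}. Adding -2 shifts the range to ℂ ∖ {-2}. Thus f omits exactly the value -2.

Omitted value: -2.


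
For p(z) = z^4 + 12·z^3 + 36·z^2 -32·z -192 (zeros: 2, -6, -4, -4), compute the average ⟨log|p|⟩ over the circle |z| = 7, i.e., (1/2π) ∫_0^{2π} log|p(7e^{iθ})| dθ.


Zeros: -6, -4, -4, 2; r = 7.
Inside |z| < r: -6, -4, -4, 2. Outside (|z| ≥ r): ∅.
p(0) = -192, so log|p(0)| = log(192) = 5.2575.
Apply Jensen: I(r) = log|p(0)| + Σ_k log(r/|z_k|), summed over zeros inside |z| < r.
  log(r/|z_k|) for z_k = 2: log(7/2) = 1.2528
  log(r/|z_k|) for z_k = -6: log(7/6) = 0.1542
  log(r/|z_k|) for z_k = -4: log(7/4) = 0.5596
  log(r/|z_k|) for z_k = -4: log(7/4) = 0.5596
Sum over inside zeros: 2.5261.
I(r) = log|p(0)| + (inside sum) = 5.2575 + 2.5261 = 7.7836.
Closed form (all zeros inside, monic): I(r) = n·log(r) = 4·log(7) = 7.7836. ✓

I(r) ≈ 7.7836.


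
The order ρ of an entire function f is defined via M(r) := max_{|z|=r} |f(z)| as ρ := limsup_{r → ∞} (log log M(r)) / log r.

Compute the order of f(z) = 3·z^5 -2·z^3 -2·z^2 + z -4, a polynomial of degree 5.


|f(z)| ≤ Σ|c_k|·r^k = O(r^5) as r → ∞. Polynomial growth is O(e^{r^ε}) for every ε > 0 (since r^5/e^{r^ε} → 0), so ρ ≤ ε for all ε > 0, i.e. ρ = 0. Every nonconstant polynomial has order 0.
Therefore ρ = 0.

Order ρ = 0.


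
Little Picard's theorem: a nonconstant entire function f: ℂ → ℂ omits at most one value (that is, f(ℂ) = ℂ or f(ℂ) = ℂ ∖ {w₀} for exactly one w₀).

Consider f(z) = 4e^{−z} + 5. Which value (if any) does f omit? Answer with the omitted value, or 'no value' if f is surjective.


Little Picard bounds the complement of f(ℂ) to at most one point.
e^{−z} is never zero on ℂ, so 4·e^{−z} takes every value in ℂ ∖ {0}. Adding 5 shifts the range to ℂ ∖ {5}. Thus f omits exactly the value 5.

Omitted value: 5.


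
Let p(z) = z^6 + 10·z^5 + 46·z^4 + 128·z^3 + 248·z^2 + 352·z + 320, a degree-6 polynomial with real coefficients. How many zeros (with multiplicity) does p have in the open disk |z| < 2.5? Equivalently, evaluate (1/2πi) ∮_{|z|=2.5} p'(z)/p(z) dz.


The zeros of p are: (-2 + 2i), (-2 - 2i), (0 + 2i), (0 - 2i), (-3 + 1i), (-3 - 1i).
Their magnitudes are: 2.828, 2.828, 2, 2, 3.162, 3.162.
Zeros with |z| < R = 2.5: (0 + 2i), (0 - 2i).
Count = 2.
By the argument principle, (1/2πi) ∮_{|z|=R} p'(z)/p(z) dz equals exactly this count.

Number of zeros inside |z| < 2.5: 2.


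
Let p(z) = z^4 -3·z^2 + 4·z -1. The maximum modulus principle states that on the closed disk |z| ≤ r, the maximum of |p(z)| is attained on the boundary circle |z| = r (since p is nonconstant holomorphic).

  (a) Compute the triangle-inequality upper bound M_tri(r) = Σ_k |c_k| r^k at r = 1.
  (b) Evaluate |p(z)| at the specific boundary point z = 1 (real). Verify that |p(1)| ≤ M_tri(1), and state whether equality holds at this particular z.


Coefficients: c_0 = -1, c_1 = 4, c_2 = -3, c_3 = 0, c_4 = 1. Radius r = 1.
Part (a). Triangle bound: M_tri(r) = Σ_k |c_k| r^k
  = |-1|·1^0 + |4|·1^1 + |-3|·1^2 + |0|·1^3 + |1|·1^4
  = 1 + 4 + 3 + 0 + 1 = 9.
This bounds M(r) := max_{|z|=r} |p(z)| from above; equality holds iff all terms c_k z^k can be made to align in phase at a single z on |z|=r.
Part (b). At z = 1 (real, on the circle |z| = r):
  p(1) = (-1)·1^0 + (4)·1^1 + (-3)·1^2 + (0)·1^3 + (1)·1^4 = 1.
  |p(1)| = 1.
Check: |p(1)| = 1 ≤ 9 = M_tri(1). ✓ Equality does not hold at z = 1 (the coefficients have mixed signs, so the terms do not all align in phase there).

M_tri(1) = 9; |p(1)| = 1; equality at z=1: no.


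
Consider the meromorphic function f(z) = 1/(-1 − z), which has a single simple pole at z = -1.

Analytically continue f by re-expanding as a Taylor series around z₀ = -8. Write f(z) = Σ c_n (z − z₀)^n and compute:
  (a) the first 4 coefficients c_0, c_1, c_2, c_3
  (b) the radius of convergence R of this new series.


Let w = z − z₀, so z = z₀ + w.
Then -1 − z = -1 − (z₀ + w) = (-1 − z₀) − w = 7 − w.
f(z) = 1/(7 − w) = (1/(7)) · 1/(1 − w/(7)) = Σ_{n≥0} w^n / (7)^(n+1).
So c_n = 1/(7)^(n+1):
  c_0 = 1/(7)^1 = 1/7.
  c_1 = 1/(7)^2 = 1/49.
  c_2 = 1/(7)^3 = 1/343.
  c_3 = 1/(7)^4 = 1/2401.
The series is valid for |w/d| < 1, i.e. |z − z₀| < |d|.
Radius of convergence: R = |-1 − z₀| = |7| = 7 (distance from z₀ to the singularity z = -1).

c_0 = 1/7, c_1 = 1/49, c_2 = 1/343, c_3 = 1/2401; R = 7.


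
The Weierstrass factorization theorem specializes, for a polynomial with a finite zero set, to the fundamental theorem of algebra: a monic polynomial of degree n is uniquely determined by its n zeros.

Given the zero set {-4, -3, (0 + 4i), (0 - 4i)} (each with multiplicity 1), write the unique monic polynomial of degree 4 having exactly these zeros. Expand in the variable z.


The polynomial is p(z) = ∏_{α ∈ S} (z − α), where S = {-4, -3, (0 + 4i), (0 - 4i)}.
Expanding the product yields: p(z) = z^4 + 7·z^3 + 28·z^2 + 112·z + 192.
Note conjugate pairs combine to real quadratics: (z − (0+4i))(z − (0−4i)) = z² + 16.
The resulting polynomial has degree 4 and real coefficients as required.

p(z) = z^4 + 7·z^3 + 28·z^2 + 112·z + 192.


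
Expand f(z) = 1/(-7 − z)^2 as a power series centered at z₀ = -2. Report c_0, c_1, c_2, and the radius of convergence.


Let w = z − z₀, so z = z₀ + w.
Then -7 − z = -7 − (z₀ + w) = (-7 − z₀) − w = -5 − w.
f(z) = 1/(-5 − w)^2 = (1/(-5)^2) · (1 − w/(-5))^{−2}.
By the binomial series (1−u)^{−2} = Σ_{n≥0} C(n+1, 1) u^n for |u|<1, with u = w/(-5):
  c_n = C(n+1, 1) / (-5)^(n+2).
  c_0 = 1/(-5)^2 = 1/25.
  c_1 = 2/(-5)^3 = -2/125.
  c_2 = 3/(-5)^4 = 3/625.
The series is valid for |w/d| < 1, i.e. |z − z₀| < |d|.
Radius of convergence: R = |-7 − z₀| = |-5| = 5 (distance from z₀ to the singularity z = -7).

c_0 = 1/25, c_1 = -2/125, c_2 = 3/625; R = 5.


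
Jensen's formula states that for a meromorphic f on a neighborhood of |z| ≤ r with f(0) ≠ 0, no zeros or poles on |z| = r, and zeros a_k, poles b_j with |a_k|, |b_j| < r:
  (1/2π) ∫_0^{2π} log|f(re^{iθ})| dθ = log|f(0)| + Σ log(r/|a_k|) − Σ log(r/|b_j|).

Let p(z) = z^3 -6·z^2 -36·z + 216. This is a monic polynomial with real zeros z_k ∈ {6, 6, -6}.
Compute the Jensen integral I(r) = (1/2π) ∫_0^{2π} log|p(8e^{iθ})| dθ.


Zeros: -6, 6, 6; r = 8.
Inside |z| < r: -6, 6, 6. Outside (|z| ≥ r): ∅.
p(0) = 216, so log|p(0)| = log(216) = 5.3753.
Apply Jensen: I(r) = log|p(0)| + Σ_k log(r/|z_k|), summed over zeros inside |z| < r.
  log(r/|z_k|) for z_k = 6: log(8/6) = 0.2877
  log(r/|z_k|) for z_k = 6: log(8/6) = 0.2877
  log(r/|z_k|) for z_k = -6: log(8/6) = 0.2877
Sum over inside zeros: 0.8630.
I(r) = log|p(0)| + (inside sum) = 5.3753 + 0.8630 = 6.2383.
Closed form (all zeros inside, monic): I(r) = n·log(r) = 3·log(8) = 6.2383. ✓

I(r) ≈ 6.2383.


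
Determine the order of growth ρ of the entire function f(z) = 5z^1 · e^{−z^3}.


M(r) = max_{|z|=r} |5|·|z|^1·|e^{−z^3}| = 5·r^1 · e^{1r^3} (the factors attain their maxima compatibly on |z|=r). Then log M(r) = log 5 + 1·log r + 1r^3, dominated by the last term, so log log M(r) ~ 3·log r. The polynomial factor 5z^1 contributes only a log r term and does not affect the order. ρ = 3.
Therefore ρ = 3.

Order ρ = 3.


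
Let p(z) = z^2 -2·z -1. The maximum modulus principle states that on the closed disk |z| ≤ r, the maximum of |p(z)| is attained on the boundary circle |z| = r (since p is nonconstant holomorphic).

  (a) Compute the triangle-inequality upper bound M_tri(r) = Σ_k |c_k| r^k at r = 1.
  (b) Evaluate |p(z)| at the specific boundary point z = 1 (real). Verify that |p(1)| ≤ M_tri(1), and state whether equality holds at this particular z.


Coefficients: c_0 = -1, c_1 = -2, c_2 = 1. Radius r = 1.
Part (a). Triangle bound: M_tri(r) = Σ_k |c_k| r^k
  = |-1|·1^0 + |-2|·1^1 + |1|·1^2
  = 1 + 2 + 1 = 4.
This bounds M(r) := max_{|z|=r} |p(z)| from above; equality holds iff all terms c_k z^k can be made to align in phase at a single z on |z|=r.
Part (b). At z = 1 (real, on the circle |z| = r):
  p(1) = (-1)·1^0 + (-2)·1^1 + (1)·1^2 = -2.
  |p(1)| = 2.
Check: |p(1)| = 2 ≤ 4 = M_tri(1). ✓ Equality does not hold at z = 1 (the coefficients have mixed signs, so the terms do not all align in phase there).

M_tri(1) = 4; |p(1)| = 2; equality at z=1: no.


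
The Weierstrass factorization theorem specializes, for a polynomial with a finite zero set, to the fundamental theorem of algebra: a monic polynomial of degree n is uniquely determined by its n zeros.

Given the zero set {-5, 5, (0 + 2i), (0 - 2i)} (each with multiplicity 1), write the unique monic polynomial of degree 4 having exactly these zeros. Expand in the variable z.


The polynomial is p(z) = ∏_{α ∈ S} (z − α), where S = {-5, 5, (0 + 2i), (0 - 2i)}.
Expanding the product yields: p(z) = z^4 -21·z^2 -100.
Note conjugate pairs combine to real quadratics: (z − (0+2i))(z − (0−2i)) = z² + 4.
The resulting polynomial has degree 4 and real coefficients as required.

p(z) = z^4 -21·z^2 -100.


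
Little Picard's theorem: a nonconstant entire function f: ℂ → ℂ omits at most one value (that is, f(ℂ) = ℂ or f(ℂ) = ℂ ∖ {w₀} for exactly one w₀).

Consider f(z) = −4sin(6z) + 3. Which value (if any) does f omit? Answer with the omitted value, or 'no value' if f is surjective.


Little Picard bounds the complement of f(ℂ) to at most one point.
sin is entire and surjective onto ℂ: for every w ∈ ℂ, sin(ζ) = w has a solution ζ ∈ ℂ (e.g., via the complex inverse arcsin). With ζ = 6z this gives z = ζ/(6). Then -4·sin(6z) takes every value in -4·ℂ = ℂ, and adding 3 is a bijection of ℂ. So f is surjective and omits no value. (Note: only on the real line is sin bounded by [−1, 1].)

Omitted value: no value.


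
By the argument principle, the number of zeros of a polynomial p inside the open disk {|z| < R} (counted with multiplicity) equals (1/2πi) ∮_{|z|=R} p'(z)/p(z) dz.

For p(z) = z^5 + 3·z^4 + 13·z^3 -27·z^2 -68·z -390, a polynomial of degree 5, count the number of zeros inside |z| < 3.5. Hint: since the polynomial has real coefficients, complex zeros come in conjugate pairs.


The zeros of p are: (-1 + 3i), (-1 - 3i), 3, (-2 + 3i), (-2 - 3i).
Their magnitudes are: 3.162, 3.162, 3, 3.606, 3.606.
Zeros with |z| < R = 3.5: (-1 + 3i), (-1 - 3i), 3.
Count = 3.
By the argument principle, (1/2πi) ∮_{|z|=R} p'(z)/p(z) dz equals exactly this count.

Number of zeros inside |z| < 3.5: 3.


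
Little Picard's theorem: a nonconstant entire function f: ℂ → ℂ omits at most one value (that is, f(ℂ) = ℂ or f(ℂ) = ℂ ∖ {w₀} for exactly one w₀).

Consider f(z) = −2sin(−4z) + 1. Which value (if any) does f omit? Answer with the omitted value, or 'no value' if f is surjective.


Little Picard bounds the complement of f(ℂ) to at most one point.
sin is entire and surjective onto ℂ: for every w ∈ ℂ, sin(ζ) = w has a solution ζ ∈ ℂ (e.g., via the complex inverse arcsin). With ζ = −4z this gives z = ζ/(-4). Then -2·sin(−4z) takes every value in -2·ℂ = ℂ, and adding 1 is a bijection of ℂ. So f is surjective and omits no value. (Note: only on the real line is sin bounded by [−1, 1].)

Omitted value: no value.
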